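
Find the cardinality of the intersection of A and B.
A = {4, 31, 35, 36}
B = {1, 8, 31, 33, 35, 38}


Set A = {4, 31, 35, 36}
Set B = {1, 8, 31, 33, 35, 38}
A ∩ B = {31, 35}
|A ∩ B| = 2

2


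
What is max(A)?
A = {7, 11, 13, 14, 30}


Set A = {7, 11, 13, 14, 30}
Elements in ascending order: 7, 11, 13, 14, 30
The largest element is 30.

30


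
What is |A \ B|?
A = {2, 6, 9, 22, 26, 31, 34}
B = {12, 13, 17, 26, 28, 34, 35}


Set A = {2, 6, 9, 22, 26, 31, 34}
Set B = {12, 13, 17, 26, 28, 34, 35}
A \ B = {2, 6, 9, 22, 31}
|A \ B| = 5

5


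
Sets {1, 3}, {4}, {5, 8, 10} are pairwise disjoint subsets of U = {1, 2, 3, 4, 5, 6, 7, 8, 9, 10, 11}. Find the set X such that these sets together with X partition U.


U = {1, 2, 3, 4, 5, 6, 7, 8, 9, 10, 11}
Shown blocks: {1, 3}, {4}, {5, 8, 10}
A partition's blocks are pairwise disjoint and cover U, so the missing block = U \ (union of shown blocks).
Union of shown blocks: {1, 3, 4, 5, 8, 10}
Missing block = U \ (union) = {2, 6, 7, 9, 11}

{2, 6, 7, 9, 11}


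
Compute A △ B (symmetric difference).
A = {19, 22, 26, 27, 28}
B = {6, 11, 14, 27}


Set A = {19, 22, 26, 27, 28}
Set B = {6, 11, 14, 27}
A △ B = (A \ B) ∪ (B \ A)
Elements in A but not B: {19, 22, 26, 28}
Elements in B but not A: {6, 11, 14}
A △ B = {6, 11, 14, 19, 22, 26, 28}

{6, 11, 14, 19, 22, 26, 28}


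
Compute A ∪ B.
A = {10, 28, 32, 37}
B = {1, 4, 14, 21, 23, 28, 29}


Set A = {10, 28, 32, 37}
Set B = {1, 4, 14, 21, 23, 28, 29}
A ∪ B includes all elements in either set.
Elements from A: {10, 28, 32, 37}
Elements from B not already included: {1, 4, 14, 21, 23, 29}
A ∪ B = {1, 4, 10, 14, 21, 23, 28, 29, 32, 37}

{1, 4, 10, 14, 21, 23, 28, 29, 32, 37}


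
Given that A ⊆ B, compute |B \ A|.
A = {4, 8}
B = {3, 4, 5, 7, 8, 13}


Set A = {4, 8}, |A| = 2
Set B = {3, 4, 5, 7, 8, 13}, |B| = 6
Since A ⊆ B: B \ A = {3, 5, 7, 13}
|B| - |A| = 6 - 2 = 4

4


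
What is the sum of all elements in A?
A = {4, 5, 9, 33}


Set A = {4, 5, 9, 33}
Sum = 4 + 5 + 9 + 33 = 51

51


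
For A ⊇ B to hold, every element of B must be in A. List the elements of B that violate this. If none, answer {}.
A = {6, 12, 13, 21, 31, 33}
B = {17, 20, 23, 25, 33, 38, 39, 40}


Set A = {6, 12, 13, 21, 31, 33}
Set B = {17, 20, 23, 25, 33, 38, 39, 40}
Check each element of B against A:
17 ∉ A (include), 20 ∉ A (include), 23 ∉ A (include), 25 ∉ A (include), 33 ∈ A, 38 ∉ A (include), 39 ∉ A (include), 40 ∉ A (include)
Elements of B not in A: {17, 20, 23, 25, 38, 39, 40}

{17, 20, 23, 25, 38, 39, 40}


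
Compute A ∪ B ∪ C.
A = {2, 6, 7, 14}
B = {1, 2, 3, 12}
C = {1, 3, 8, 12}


Set A = {2, 6, 7, 14}
Set B = {1, 2, 3, 12}
Set C = {1, 3, 8, 12}
First, A ∪ B = {1, 2, 3, 6, 7, 12, 14}
Then, (A ∪ B) ∪ C = {1, 2, 3, 6, 7, 8, 12, 14}

{1, 2, 3, 6, 7, 8, 12, 14}


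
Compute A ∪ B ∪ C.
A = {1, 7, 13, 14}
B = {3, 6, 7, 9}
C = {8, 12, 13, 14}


Set A = {1, 7, 13, 14}
Set B = {3, 6, 7, 9}
Set C = {8, 12, 13, 14}
First, A ∪ B = {1, 3, 6, 7, 9, 13, 14}
Then, (A ∪ B) ∪ C = {1, 3, 6, 7, 8, 9, 12, 13, 14}

{1, 3, 6, 7, 8, 9, 12, 13, 14}


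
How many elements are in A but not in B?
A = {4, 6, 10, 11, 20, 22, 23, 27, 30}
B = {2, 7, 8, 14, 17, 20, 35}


Set A = {4, 6, 10, 11, 20, 22, 23, 27, 30}
Set B = {2, 7, 8, 14, 17, 20, 35}
A \ B = {4, 6, 10, 11, 22, 23, 27, 30}
|A \ B| = 8

8


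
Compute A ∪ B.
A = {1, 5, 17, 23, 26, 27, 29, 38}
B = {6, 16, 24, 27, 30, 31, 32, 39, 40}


Set A = {1, 5, 17, 23, 26, 27, 29, 38}
Set B = {6, 16, 24, 27, 30, 31, 32, 39, 40}
A ∪ B includes all elements in either set.
Elements from A: {1, 5, 17, 23, 26, 27, 29, 38}
Elements from B not already included: {6, 16, 24, 30, 31, 32, 39, 40}
A ∪ B = {1, 5, 6, 16, 17, 23, 24, 26, 27, 29, 30, 31, 32, 38, 39, 40}

{1, 5, 6, 16, 17, 23, 24, 26, 27, 29, 30, 31, 32, 38, 39, 40}


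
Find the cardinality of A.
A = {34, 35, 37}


Set A = {34, 35, 37}
Listing elements: 34, 35, 37
Counting: 3 elements
|A| = 3

3


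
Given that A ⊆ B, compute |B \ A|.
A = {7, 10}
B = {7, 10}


Set A = {7, 10}, |A| = 2
Set B = {7, 10}, |B| = 2
Since A ⊆ B: B \ A = {}
|B| - |A| = 2 - 2 = 0

0


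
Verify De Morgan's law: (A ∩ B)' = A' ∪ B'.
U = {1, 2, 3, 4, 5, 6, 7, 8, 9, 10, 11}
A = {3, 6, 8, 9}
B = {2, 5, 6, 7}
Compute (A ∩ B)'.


U = {1, 2, 3, 4, 5, 6, 7, 8, 9, 10, 11}
A = {3, 6, 8, 9}, B = {2, 5, 6, 7}
A ∩ B = {6}
(A ∩ B)' = U \ (A ∩ B) = {1, 2, 3, 4, 5, 7, 8, 9, 10, 11}
Verification via A' ∪ B': A' = {1, 2, 4, 5, 7, 10, 11}, B' = {1, 3, 4, 8, 9, 10, 11}
A' ∪ B' = {1, 2, 3, 4, 5, 7, 8, 9, 10, 11} ✓

{1, 2, 3, 4, 5, 7, 8, 9, 10, 11}


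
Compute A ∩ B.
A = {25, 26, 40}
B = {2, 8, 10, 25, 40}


Set A = {25, 26, 40}
Set B = {2, 8, 10, 25, 40}
A ∩ B includes only elements in both sets.
Check each element of A against B:
25 ✓, 26 ✗, 40 ✓
A ∩ B = {25, 40}

{25, 40}


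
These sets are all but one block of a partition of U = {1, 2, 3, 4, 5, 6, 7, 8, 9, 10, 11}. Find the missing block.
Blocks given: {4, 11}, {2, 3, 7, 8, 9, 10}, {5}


U = {1, 2, 3, 4, 5, 6, 7, 8, 9, 10, 11}
Shown blocks: {4, 11}, {2, 3, 7, 8, 9, 10}, {5}
A partition's blocks are pairwise disjoint and cover U, so the missing block = U \ (union of shown blocks).
Union of shown blocks: {2, 3, 4, 5, 7, 8, 9, 10, 11}
Missing block = U \ (union) = {1, 6}

{1, 6}


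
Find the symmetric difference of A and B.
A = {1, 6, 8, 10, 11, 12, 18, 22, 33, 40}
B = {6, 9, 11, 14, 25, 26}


Set A = {1, 6, 8, 10, 11, 12, 18, 22, 33, 40}
Set B = {6, 9, 11, 14, 25, 26}
A △ B = (A \ B) ∪ (B \ A)
Elements in A but not B: {1, 8, 10, 12, 18, 22, 33, 40}
Elements in B but not A: {9, 14, 25, 26}
A △ B = {1, 8, 9, 10, 12, 14, 18, 22, 25, 26, 33, 40}

{1, 8, 9, 10, 12, 14, 18, 22, 25, 26, 33, 40}


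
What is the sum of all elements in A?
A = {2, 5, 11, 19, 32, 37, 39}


Set A = {2, 5, 11, 19, 32, 37, 39}
Sum = 2 + 5 + 11 + 19 + 32 + 37 + 39 = 145

145


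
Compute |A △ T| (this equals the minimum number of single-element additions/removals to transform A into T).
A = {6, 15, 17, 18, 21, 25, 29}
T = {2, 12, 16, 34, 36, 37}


Set A = {6, 15, 17, 18, 21, 25, 29}
Set T = {2, 12, 16, 34, 36, 37}
Elements to remove from A (in A, not in T): {6, 15, 17, 18, 21, 25, 29} → 7 removals
Elements to add to A (in T, not in A): {2, 12, 16, 34, 36, 37} → 6 additions
Total edits = 7 + 6 = 13

13


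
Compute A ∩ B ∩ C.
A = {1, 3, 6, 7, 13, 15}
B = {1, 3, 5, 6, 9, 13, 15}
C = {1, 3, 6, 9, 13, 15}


Set A = {1, 3, 6, 7, 13, 15}
Set B = {1, 3, 5, 6, 9, 13, 15}
Set C = {1, 3, 6, 9, 13, 15}
First, A ∩ B = {1, 3, 6, 13, 15}
Then, (A ∩ B) ∩ C = {1, 3, 6, 13, 15}

{1, 3, 6, 13, 15}


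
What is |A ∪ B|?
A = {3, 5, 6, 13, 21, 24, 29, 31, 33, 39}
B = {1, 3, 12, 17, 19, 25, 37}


Set A = {3, 5, 6, 13, 21, 24, 29, 31, 33, 39}, |A| = 10
Set B = {1, 3, 12, 17, 19, 25, 37}, |B| = 7
A ∩ B = {3}, |A ∩ B| = 1
|A ∪ B| = |A| + |B| - |A ∩ B| = 10 + 7 - 1 = 16

16


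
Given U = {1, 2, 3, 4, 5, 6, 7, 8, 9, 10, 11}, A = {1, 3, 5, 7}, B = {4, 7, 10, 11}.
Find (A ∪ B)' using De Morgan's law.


U = {1, 2, 3, 4, 5, 6, 7, 8, 9, 10, 11}
A = {1, 3, 5, 7}, B = {4, 7, 10, 11}
A ∪ B = {1, 3, 4, 5, 7, 10, 11}
(A ∪ B)' = U \ (A ∪ B) = {2, 6, 8, 9}
Verification via A' ∩ B': A' = {2, 4, 6, 8, 9, 10, 11}, B' = {1, 2, 3, 5, 6, 8, 9}
A' ∩ B' = {2, 6, 8, 9} ✓

{2, 6, 8, 9}


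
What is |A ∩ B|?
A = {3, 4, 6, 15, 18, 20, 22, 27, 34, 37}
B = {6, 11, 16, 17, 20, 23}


Set A = {3, 4, 6, 15, 18, 20, 22, 27, 34, 37}
Set B = {6, 11, 16, 17, 20, 23}
A ∩ B = {6, 20}
|A ∩ B| = 2

2


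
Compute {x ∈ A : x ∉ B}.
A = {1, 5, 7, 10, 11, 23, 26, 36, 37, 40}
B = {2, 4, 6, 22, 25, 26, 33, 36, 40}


Set A = {1, 5, 7, 10, 11, 23, 26, 36, 37, 40}
Set B = {2, 4, 6, 22, 25, 26, 33, 36, 40}
Check each element of A against B:
1 ∉ B (include), 5 ∉ B (include), 7 ∉ B (include), 10 ∉ B (include), 11 ∉ B (include), 23 ∉ B (include), 26 ∈ B, 36 ∈ B, 37 ∉ B (include), 40 ∈ B
Elements of A not in B: {1, 5, 7, 10, 11, 23, 37}

{1, 5, 7, 10, 11, 23, 37}


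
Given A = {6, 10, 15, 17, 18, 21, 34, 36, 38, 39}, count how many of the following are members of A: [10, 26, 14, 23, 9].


Set A = {6, 10, 15, 17, 18, 21, 34, 36, 38, 39}
Candidates: [10, 26, 14, 23, 9]
Check each candidate:
10 ∈ A, 26 ∉ A, 14 ∉ A, 23 ∉ A, 9 ∉ A
Count of candidates in A: 1

1


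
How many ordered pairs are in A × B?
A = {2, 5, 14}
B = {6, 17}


Set A = {2, 5, 14} has 3 elements.
Set B = {6, 17} has 2 elements.
|A × B| = |A| × |B| = 3 × 2 = 6

6


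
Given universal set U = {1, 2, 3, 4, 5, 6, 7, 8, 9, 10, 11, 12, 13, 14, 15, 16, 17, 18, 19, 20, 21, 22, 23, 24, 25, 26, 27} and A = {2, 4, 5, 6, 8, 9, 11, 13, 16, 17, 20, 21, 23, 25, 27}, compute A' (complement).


Universal set U = {1, 2, 3, 4, 5, 6, 7, 8, 9, 10, 11, 12, 13, 14, 15, 16, 17, 18, 19, 20, 21, 22, 23, 24, 25, 26, 27}
Set A = {2, 4, 5, 6, 8, 9, 11, 13, 16, 17, 20, 21, 23, 25, 27}
A' = U \ A = elements in U but not in A
Checking each element of U:
1 (not in A, include), 2 (in A, exclude), 3 (not in A, include), 4 (in A, exclude), 5 (in A, exclude), 6 (in A, exclude), 7 (not in A, include), 8 (in A, exclude), 9 (in A, exclude), 10 (not in A, include), 11 (in A, exclude), 12 (not in A, include), 13 (in A, exclude), 14 (not in A, include), 15 (not in A, include), 16 (in A, exclude), 17 (in A, exclude), 18 (not in A, include), 19 (not in A, include), 20 (in A, exclude), 21 (in A, exclude), 22 (not in A, include), 23 (in A, exclude), 24 (not in A, include), 25 (in A, exclude), 26 (not in A, include), 27 (in A, exclude)
A' = {1, 3, 7, 10, 12, 14, 15, 18, 19, 22, 24, 26}

{1, 3, 7, 10, 12, 14, 15, 18, 19, 22, 24, 26}


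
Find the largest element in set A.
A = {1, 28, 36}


Set A = {1, 28, 36}
Elements in ascending order: 1, 28, 36
The largest element is 36.

36


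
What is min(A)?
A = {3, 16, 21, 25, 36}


Set A = {3, 16, 21, 25, 36}
Elements in ascending order: 3, 16, 21, 25, 36
The smallest element is 3.

3


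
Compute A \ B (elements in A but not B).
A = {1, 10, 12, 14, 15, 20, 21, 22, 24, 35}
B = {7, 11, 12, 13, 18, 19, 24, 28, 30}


Set A = {1, 10, 12, 14, 15, 20, 21, 22, 24, 35}
Set B = {7, 11, 12, 13, 18, 19, 24, 28, 30}
A \ B includes elements in A that are not in B.
Check each element of A:
1 (not in B, keep), 10 (not in B, keep), 12 (in B, remove), 14 (not in B, keep), 15 (not in B, keep), 20 (not in B, keep), 21 (not in B, keep), 22 (not in B, keep), 24 (in B, remove), 35 (not in B, keep)
A \ B = {1, 10, 14, 15, 20, 21, 22, 35}

{1, 10, 14, 15, 20, 21, 22, 35}


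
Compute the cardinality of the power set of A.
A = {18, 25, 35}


Set A = {18, 25, 35}
|A| = 3
The power set P(A) contains all subsets of A.
|P(A)| = 2^|A| = 2^3 = 8

8


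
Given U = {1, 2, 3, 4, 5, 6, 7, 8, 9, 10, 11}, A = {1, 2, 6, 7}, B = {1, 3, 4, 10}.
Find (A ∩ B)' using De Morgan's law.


U = {1, 2, 3, 4, 5, 6, 7, 8, 9, 10, 11}
A = {1, 2, 6, 7}, B = {1, 3, 4, 10}
A ∩ B = {1}
(A ∩ B)' = U \ (A ∩ B) = {2, 3, 4, 5, 6, 7, 8, 9, 10, 11}
Verification via A' ∪ B': A' = {3, 4, 5, 8, 9, 10, 11}, B' = {2, 5, 6, 7, 8, 9, 11}
A' ∪ B' = {2, 3, 4, 5, 6, 7, 8, 9, 10, 11} ✓

{2, 3, 4, 5, 6, 7, 8, 9, 10, 11}


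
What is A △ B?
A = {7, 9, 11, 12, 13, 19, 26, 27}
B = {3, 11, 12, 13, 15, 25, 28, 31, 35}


Set A = {7, 9, 11, 12, 13, 19, 26, 27}
Set B = {3, 11, 12, 13, 15, 25, 28, 31, 35}
A △ B = (A \ B) ∪ (B \ A)
Elements in A but not B: {7, 9, 19, 26, 27}
Elements in B but not A: {3, 15, 25, 28, 31, 35}
A △ B = {3, 7, 9, 15, 19, 25, 26, 27, 28, 31, 35}

{3, 7, 9, 15, 19, 25, 26, 27, 28, 31, 35}


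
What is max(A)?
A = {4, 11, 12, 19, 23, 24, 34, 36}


Set A = {4, 11, 12, 19, 23, 24, 34, 36}
Elements in ascending order: 4, 11, 12, 19, 23, 24, 34, 36
The largest element is 36.

36


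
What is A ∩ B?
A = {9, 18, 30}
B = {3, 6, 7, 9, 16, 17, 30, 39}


Set A = {9, 18, 30}
Set B = {3, 6, 7, 9, 16, 17, 30, 39}
A ∩ B includes only elements in both sets.
Check each element of A against B:
9 ✓, 18 ✗, 30 ✓
A ∩ B = {9, 30}

{9, 30}


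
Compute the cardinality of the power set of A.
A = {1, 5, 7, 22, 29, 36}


Set A = {1, 5, 7, 22, 29, 36}
|A| = 6
The power set P(A) contains all subsets of A.
|P(A)| = 2^|A| = 2^6 = 64

64


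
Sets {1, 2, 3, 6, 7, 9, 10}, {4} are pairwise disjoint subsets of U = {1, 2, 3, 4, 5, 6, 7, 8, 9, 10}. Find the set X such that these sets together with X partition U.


U = {1, 2, 3, 4, 5, 6, 7, 8, 9, 10}
Shown blocks: {1, 2, 3, 6, 7, 9, 10}, {4}
A partition's blocks are pairwise disjoint and cover U, so the missing block = U \ (union of shown blocks).
Union of shown blocks: {1, 2, 3, 4, 6, 7, 9, 10}
Missing block = U \ (union) = {5, 8}

{5, 8}


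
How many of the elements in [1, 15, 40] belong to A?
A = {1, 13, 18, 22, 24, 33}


Set A = {1, 13, 18, 22, 24, 33}
Candidates: [1, 15, 40]
Check each candidate:
1 ∈ A, 15 ∉ A, 40 ∉ A
Count of candidates in A: 1

1


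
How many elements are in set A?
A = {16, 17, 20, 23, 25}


Set A = {16, 17, 20, 23, 25}
Listing elements: 16, 17, 20, 23, 25
Counting: 5 elements
|A| = 5

5


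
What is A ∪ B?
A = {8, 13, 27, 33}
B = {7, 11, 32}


Set A = {8, 13, 27, 33}
Set B = {7, 11, 32}
A ∪ B includes all elements in either set.
Elements from A: {8, 13, 27, 33}
Elements from B not already included: {7, 11, 32}
A ∪ B = {7, 8, 11, 13, 27, 32, 33}

{7, 8, 11, 13, 27, 32, 33}


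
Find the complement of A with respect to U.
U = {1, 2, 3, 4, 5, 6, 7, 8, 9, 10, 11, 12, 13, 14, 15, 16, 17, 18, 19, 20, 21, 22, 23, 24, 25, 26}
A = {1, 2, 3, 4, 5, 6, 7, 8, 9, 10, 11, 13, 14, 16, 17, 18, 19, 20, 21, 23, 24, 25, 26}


Universal set U = {1, 2, 3, 4, 5, 6, 7, 8, 9, 10, 11, 12, 13, 14, 15, 16, 17, 18, 19, 20, 21, 22, 23, 24, 25, 26}
Set A = {1, 2, 3, 4, 5, 6, 7, 8, 9, 10, 11, 13, 14, 16, 17, 18, 19, 20, 21, 23, 24, 25, 26}
A' = U \ A = elements in U but not in A
Checking each element of U:
1 (in A, exclude), 2 (in A, exclude), 3 (in A, exclude), 4 (in A, exclude), 5 (in A, exclude), 6 (in A, exclude), 7 (in A, exclude), 8 (in A, exclude), 9 (in A, exclude), 10 (in A, exclude), 11 (in A, exclude), 12 (not in A, include), 13 (in A, exclude), 14 (in A, exclude), 15 (not in A, include), 16 (in A, exclude), 17 (in A, exclude), 18 (in A, exclude), 19 (in A, exclude), 20 (in A, exclude), 21 (in A, exclude), 22 (not in A, include), 23 (in A, exclude), 24 (in A, exclude), 25 (in A, exclude), 26 (in A, exclude)
A' = {12, 15, 22}

{12, 15, 22}


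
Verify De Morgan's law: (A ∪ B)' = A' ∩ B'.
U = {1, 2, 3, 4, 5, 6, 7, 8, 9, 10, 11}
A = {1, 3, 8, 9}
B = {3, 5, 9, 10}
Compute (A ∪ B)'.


U = {1, 2, 3, 4, 5, 6, 7, 8, 9, 10, 11}
A = {1, 3, 8, 9}, B = {3, 5, 9, 10}
A ∪ B = {1, 3, 5, 8, 9, 10}
(A ∪ B)' = U \ (A ∪ B) = {2, 4, 6, 7, 11}
Verification via A' ∩ B': A' = {2, 4, 5, 6, 7, 10, 11}, B' = {1, 2, 4, 6, 7, 8, 11}
A' ∩ B' = {2, 4, 6, 7, 11} ✓

{2, 4, 6, 7, 11}


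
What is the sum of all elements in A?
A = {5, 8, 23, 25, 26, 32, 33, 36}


Set A = {5, 8, 23, 25, 26, 32, 33, 36}
Sum = 5 + 8 + 23 + 25 + 26 + 32 + 33 + 36 = 188

188


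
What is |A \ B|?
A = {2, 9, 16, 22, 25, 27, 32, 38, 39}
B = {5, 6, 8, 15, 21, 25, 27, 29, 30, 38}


Set A = {2, 9, 16, 22, 25, 27, 32, 38, 39}
Set B = {5, 6, 8, 15, 21, 25, 27, 29, 30, 38}
A \ B = {2, 9, 16, 22, 32, 39}
|A \ B| = 6

6


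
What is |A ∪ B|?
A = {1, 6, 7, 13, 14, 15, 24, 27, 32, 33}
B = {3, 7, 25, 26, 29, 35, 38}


Set A = {1, 6, 7, 13, 14, 15, 24, 27, 32, 33}, |A| = 10
Set B = {3, 7, 25, 26, 29, 35, 38}, |B| = 7
A ∩ B = {7}, |A ∩ B| = 1
|A ∪ B| = |A| + |B| - |A ∩ B| = 10 + 7 - 1 = 16

16


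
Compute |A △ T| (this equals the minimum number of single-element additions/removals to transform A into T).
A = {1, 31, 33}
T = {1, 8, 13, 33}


Set A = {1, 31, 33}
Set T = {1, 8, 13, 33}
Elements to remove from A (in A, not in T): {31} → 1 removals
Elements to add to A (in T, not in A): {8, 13} → 2 additions
Total edits = 1 + 2 = 3

3


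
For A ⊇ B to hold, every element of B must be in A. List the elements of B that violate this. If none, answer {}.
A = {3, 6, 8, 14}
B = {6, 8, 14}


Set A = {3, 6, 8, 14}
Set B = {6, 8, 14}
Check each element of B against A:
6 ∈ A, 8 ∈ A, 14 ∈ A
Elements of B not in A: {}

{}


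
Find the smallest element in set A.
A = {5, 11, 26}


Set A = {5, 11, 26}
Elements in ascending order: 5, 11, 26
The smallest element is 5.

5


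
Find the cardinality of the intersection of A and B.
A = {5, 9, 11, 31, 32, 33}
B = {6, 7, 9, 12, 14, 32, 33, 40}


Set A = {5, 9, 11, 31, 32, 33}
Set B = {6, 7, 9, 12, 14, 32, 33, 40}
A ∩ B = {9, 32, 33}
|A ∩ B| = 3

3


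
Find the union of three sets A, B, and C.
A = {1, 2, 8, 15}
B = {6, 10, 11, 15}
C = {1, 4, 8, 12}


Set A = {1, 2, 8, 15}
Set B = {6, 10, 11, 15}
Set C = {1, 4, 8, 12}
First, A ∪ B = {1, 2, 6, 8, 10, 11, 15}
Then, (A ∪ B) ∪ C = {1, 2, 4, 6, 8, 10, 11, 12, 15}

{1, 2, 4, 6, 8, 10, 11, 12, 15}


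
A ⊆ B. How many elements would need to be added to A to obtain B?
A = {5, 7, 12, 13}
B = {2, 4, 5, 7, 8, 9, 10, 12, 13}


Set A = {5, 7, 12, 13}, |A| = 4
Set B = {2, 4, 5, 7, 8, 9, 10, 12, 13}, |B| = 9
Since A ⊆ B: B \ A = {2, 4, 8, 9, 10}
|B| - |A| = 9 - 4 = 5

5


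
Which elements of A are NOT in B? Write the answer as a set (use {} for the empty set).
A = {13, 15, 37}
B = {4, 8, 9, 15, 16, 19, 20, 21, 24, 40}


Set A = {13, 15, 37}
Set B = {4, 8, 9, 15, 16, 19, 20, 21, 24, 40}
Check each element of A against B:
13 ∉ B (include), 15 ∈ B, 37 ∉ B (include)
Elements of A not in B: {13, 37}

{13, 37}


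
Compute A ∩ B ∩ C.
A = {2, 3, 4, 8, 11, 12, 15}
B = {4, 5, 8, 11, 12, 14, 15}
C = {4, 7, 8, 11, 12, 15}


Set A = {2, 3, 4, 8, 11, 12, 15}
Set B = {4, 5, 8, 11, 12, 14, 15}
Set C = {4, 7, 8, 11, 12, 15}
First, A ∩ B = {4, 8, 11, 12, 15}
Then, (A ∩ B) ∩ C = {4, 8, 11, 12, 15}

{4, 8, 11, 12, 15}


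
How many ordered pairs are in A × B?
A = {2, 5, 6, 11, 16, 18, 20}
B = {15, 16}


Set A = {2, 5, 6, 11, 16, 18, 20} has 7 elements.
Set B = {15, 16} has 2 elements.
|A × B| = |A| × |B| = 7 × 2 = 14

14


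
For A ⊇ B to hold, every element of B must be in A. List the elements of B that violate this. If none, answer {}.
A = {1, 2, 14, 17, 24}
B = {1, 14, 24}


Set A = {1, 2, 14, 17, 24}
Set B = {1, 14, 24}
Check each element of B against A:
1 ∈ A, 14 ∈ A, 24 ∈ A
Elements of B not in A: {}

{}


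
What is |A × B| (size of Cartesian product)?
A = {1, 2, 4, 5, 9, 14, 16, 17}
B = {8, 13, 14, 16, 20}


Set A = {1, 2, 4, 5, 9, 14, 16, 17} has 8 elements.
Set B = {8, 13, 14, 16, 20} has 5 elements.
|A × B| = |A| × |B| = 8 × 5 = 40

40


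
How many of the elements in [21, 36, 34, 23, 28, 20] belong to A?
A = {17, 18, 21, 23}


Set A = {17, 18, 21, 23}
Candidates: [21, 36, 34, 23, 28, 20]
Check each candidate:
21 ∈ A, 36 ∉ A, 34 ∉ A, 23 ∈ A, 28 ∉ A, 20 ∉ A
Count of candidates in A: 2

2


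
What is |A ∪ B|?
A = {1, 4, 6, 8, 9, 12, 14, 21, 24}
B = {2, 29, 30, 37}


Set A = {1, 4, 6, 8, 9, 12, 14, 21, 24}, |A| = 9
Set B = {2, 29, 30, 37}, |B| = 4
A ∩ B = {}, |A ∩ B| = 0
|A ∪ B| = |A| + |B| - |A ∩ B| = 9 + 4 - 0 = 13

13


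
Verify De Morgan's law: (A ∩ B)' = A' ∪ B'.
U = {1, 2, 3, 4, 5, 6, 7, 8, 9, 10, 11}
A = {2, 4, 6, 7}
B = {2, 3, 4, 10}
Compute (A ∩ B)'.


U = {1, 2, 3, 4, 5, 6, 7, 8, 9, 10, 11}
A = {2, 4, 6, 7}, B = {2, 3, 4, 10}
A ∩ B = {2, 4}
(A ∩ B)' = U \ (A ∩ B) = {1, 3, 5, 6, 7, 8, 9, 10, 11}
Verification via A' ∪ B': A' = {1, 3, 5, 8, 9, 10, 11}, B' = {1, 5, 6, 7, 8, 9, 11}
A' ∪ B' = {1, 3, 5, 6, 7, 8, 9, 10, 11} ✓

{1, 3, 5, 6, 7, 8, 9, 10, 11}


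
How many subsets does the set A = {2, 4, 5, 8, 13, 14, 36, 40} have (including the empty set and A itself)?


Set A = {2, 4, 5, 8, 13, 14, 36, 40}
|A| = 8
The power set P(A) contains all subsets of A.
|P(A)| = 2^|A| = 2^8 = 256

256


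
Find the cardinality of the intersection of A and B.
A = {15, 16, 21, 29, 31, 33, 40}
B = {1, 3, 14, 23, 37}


Set A = {15, 16, 21, 29, 31, 33, 40}
Set B = {1, 3, 14, 23, 37}
A ∩ B = {}
|A ∩ B| = 0

0


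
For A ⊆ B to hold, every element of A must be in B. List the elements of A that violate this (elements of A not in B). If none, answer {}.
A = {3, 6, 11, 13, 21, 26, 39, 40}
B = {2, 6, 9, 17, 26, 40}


Set A = {3, 6, 11, 13, 21, 26, 39, 40}
Set B = {2, 6, 9, 17, 26, 40}
Check each element of A against B:
3 ∉ B (include), 6 ∈ B, 11 ∉ B (include), 13 ∉ B (include), 21 ∉ B (include), 26 ∈ B, 39 ∉ B (include), 40 ∈ B
Elements of A not in B: {3, 11, 13, 21, 39}

{3, 11, 13, 21, 39}


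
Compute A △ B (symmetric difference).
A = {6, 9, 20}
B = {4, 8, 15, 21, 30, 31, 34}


Set A = {6, 9, 20}
Set B = {4, 8, 15, 21, 30, 31, 34}
A △ B = (A \ B) ∪ (B \ A)
Elements in A but not B: {6, 9, 20}
Elements in B but not A: {4, 8, 15, 21, 30, 31, 34}
A △ B = {4, 6, 8, 9, 15, 20, 21, 30, 31, 34}

{4, 6, 8, 9, 15, 20, 21, 30, 31, 34}


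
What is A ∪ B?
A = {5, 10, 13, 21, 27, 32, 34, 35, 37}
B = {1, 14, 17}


Set A = {5, 10, 13, 21, 27, 32, 34, 35, 37}
Set B = {1, 14, 17}
A ∪ B includes all elements in either set.
Elements from A: {5, 10, 13, 21, 27, 32, 34, 35, 37}
Elements from B not already included: {1, 14, 17}
A ∪ B = {1, 5, 10, 13, 14, 17, 21, 27, 32, 34, 35, 37}

{1, 5, 10, 13, 14, 17, 21, 27, 32, 34, 35, 37}


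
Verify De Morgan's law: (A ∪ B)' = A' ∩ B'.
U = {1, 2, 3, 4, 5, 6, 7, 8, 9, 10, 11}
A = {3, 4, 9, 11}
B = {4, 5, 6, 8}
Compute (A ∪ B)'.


U = {1, 2, 3, 4, 5, 6, 7, 8, 9, 10, 11}
A = {3, 4, 9, 11}, B = {4, 5, 6, 8}
A ∪ B = {3, 4, 5, 6, 8, 9, 11}
(A ∪ B)' = U \ (A ∪ B) = {1, 2, 7, 10}
Verification via A' ∩ B': A' = {1, 2, 5, 6, 7, 8, 10}, B' = {1, 2, 3, 7, 9, 10, 11}
A' ∩ B' = {1, 2, 7, 10} ✓

{1, 2, 7, 10}


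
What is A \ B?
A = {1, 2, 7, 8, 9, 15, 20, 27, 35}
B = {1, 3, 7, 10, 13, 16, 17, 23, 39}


Set A = {1, 2, 7, 8, 9, 15, 20, 27, 35}
Set B = {1, 3, 7, 10, 13, 16, 17, 23, 39}
A \ B includes elements in A that are not in B.
Check each element of A:
1 (in B, remove), 2 (not in B, keep), 7 (in B, remove), 8 (not in B, keep), 9 (not in B, keep), 15 (not in B, keep), 20 (not in B, keep), 27 (not in B, keep), 35 (not in B, keep)
A \ B = {2, 8, 9, 15, 20, 27, 35}

{2, 8, 9, 15, 20, 27, 35}


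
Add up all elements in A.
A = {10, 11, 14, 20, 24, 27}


Set A = {10, 11, 14, 20, 24, 27}
Sum = 10 + 11 + 14 + 20 + 24 + 27 = 106

106


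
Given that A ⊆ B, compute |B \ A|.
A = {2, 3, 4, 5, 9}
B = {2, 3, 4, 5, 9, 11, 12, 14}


Set A = {2, 3, 4, 5, 9}, |A| = 5
Set B = {2, 3, 4, 5, 9, 11, 12, 14}, |B| = 8
Since A ⊆ B: B \ A = {11, 12, 14}
|B| - |A| = 8 - 5 = 3

3


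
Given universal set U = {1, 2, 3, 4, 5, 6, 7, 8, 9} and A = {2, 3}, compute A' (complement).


Universal set U = {1, 2, 3, 4, 5, 6, 7, 8, 9}
Set A = {2, 3}
A' = U \ A = elements in U but not in A
Checking each element of U:
1 (not in A, include), 2 (in A, exclude), 3 (in A, exclude), 4 (not in A, include), 5 (not in A, include), 6 (not in A, include), 7 (not in A, include), 8 (not in A, include), 9 (not in A, include)
A' = {1, 4, 5, 6, 7, 8, 9}

{1, 4, 5, 6, 7, 8, 9}


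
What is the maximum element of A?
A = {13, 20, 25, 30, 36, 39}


Set A = {13, 20, 25, 30, 36, 39}
Elements in ascending order: 13, 20, 25, 30, 36, 39
The largest element is 39.

39


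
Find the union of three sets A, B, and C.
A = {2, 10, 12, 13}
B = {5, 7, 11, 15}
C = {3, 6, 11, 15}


Set A = {2, 10, 12, 13}
Set B = {5, 7, 11, 15}
Set C = {3, 6, 11, 15}
First, A ∪ B = {2, 5, 7, 10, 11, 12, 13, 15}
Then, (A ∪ B) ∪ C = {2, 3, 5, 6, 7, 10, 11, 12, 13, 15}

{2, 3, 5, 6, 7, 10, 11, 12, 13, 15}


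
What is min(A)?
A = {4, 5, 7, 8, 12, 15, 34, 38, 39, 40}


Set A = {4, 5, 7, 8, 12, 15, 34, 38, 39, 40}
Elements in ascending order: 4, 5, 7, 8, 12, 15, 34, 38, 39, 40
The smallest element is 4.

4


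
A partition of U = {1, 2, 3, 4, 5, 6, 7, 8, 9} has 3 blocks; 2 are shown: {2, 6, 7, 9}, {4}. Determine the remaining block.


U = {1, 2, 3, 4, 5, 6, 7, 8, 9}
Shown blocks: {2, 6, 7, 9}, {4}
A partition's blocks are pairwise disjoint and cover U, so the missing block = U \ (union of shown blocks).
Union of shown blocks: {2, 4, 6, 7, 9}
Missing block = U \ (union) = {1, 3, 5, 8}

{1, 3, 5, 8}


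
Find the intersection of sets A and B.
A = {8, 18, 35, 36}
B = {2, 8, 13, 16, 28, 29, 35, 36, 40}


Set A = {8, 18, 35, 36}
Set B = {2, 8, 13, 16, 28, 29, 35, 36, 40}
A ∩ B includes only elements in both sets.
Check each element of A against B:
8 ✓, 18 ✗, 35 ✓, 36 ✓
A ∩ B = {8, 35, 36}

{8, 35, 36}


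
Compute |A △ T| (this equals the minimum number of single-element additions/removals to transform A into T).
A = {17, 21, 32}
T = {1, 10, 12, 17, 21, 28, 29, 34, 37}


Set A = {17, 21, 32}
Set T = {1, 10, 12, 17, 21, 28, 29, 34, 37}
Elements to remove from A (in A, not in T): {32} → 1 removals
Elements to add to A (in T, not in A): {1, 10, 12, 28, 29, 34, 37} → 7 additions
Total edits = 1 + 7 = 8

8


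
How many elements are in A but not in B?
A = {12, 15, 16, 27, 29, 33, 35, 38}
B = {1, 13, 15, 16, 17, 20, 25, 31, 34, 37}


Set A = {12, 15, 16, 27, 29, 33, 35, 38}
Set B = {1, 13, 15, 16, 17, 20, 25, 31, 34, 37}
A \ B = {12, 27, 29, 33, 35, 38}
|A \ B| = 6

6


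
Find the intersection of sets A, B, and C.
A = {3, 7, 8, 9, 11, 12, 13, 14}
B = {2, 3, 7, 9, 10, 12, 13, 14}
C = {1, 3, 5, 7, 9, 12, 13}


Set A = {3, 7, 8, 9, 11, 12, 13, 14}
Set B = {2, 3, 7, 9, 10, 12, 13, 14}
Set C = {1, 3, 5, 7, 9, 12, 13}
First, A ∩ B = {3, 7, 9, 12, 13, 14}
Then, (A ∩ B) ∩ C = {3, 7, 9, 12, 13}

{3, 7, 9, 12, 13}


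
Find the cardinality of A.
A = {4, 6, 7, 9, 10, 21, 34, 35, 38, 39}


Set A = {4, 6, 7, 9, 10, 21, 34, 35, 38, 39}
Listing elements: 4, 6, 7, 9, 10, 21, 34, 35, 38, 39
Counting: 10 elements
|A| = 10

10


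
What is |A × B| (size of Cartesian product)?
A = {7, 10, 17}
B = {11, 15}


Set A = {7, 10, 17} has 3 elements.
Set B = {11, 15} has 2 elements.
|A × B| = |A| × |B| = 3 × 2 = 6

6


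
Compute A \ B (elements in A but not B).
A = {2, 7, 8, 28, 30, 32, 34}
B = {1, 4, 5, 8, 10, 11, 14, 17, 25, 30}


Set A = {2, 7, 8, 28, 30, 32, 34}
Set B = {1, 4, 5, 8, 10, 11, 14, 17, 25, 30}
A \ B includes elements in A that are not in B.
Check each element of A:
2 (not in B, keep), 7 (not in B, keep), 8 (in B, remove), 28 (not in B, keep), 30 (in B, remove), 32 (not in B, keep), 34 (not in B, keep)
A \ B = {2, 7, 28, 32, 34}

{2, 7, 28, 32, 34}


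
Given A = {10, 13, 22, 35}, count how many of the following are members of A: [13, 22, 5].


Set A = {10, 13, 22, 35}
Candidates: [13, 22, 5]
Check each candidate:
13 ∈ A, 22 ∈ A, 5 ∉ A
Count of candidates in A: 2

2


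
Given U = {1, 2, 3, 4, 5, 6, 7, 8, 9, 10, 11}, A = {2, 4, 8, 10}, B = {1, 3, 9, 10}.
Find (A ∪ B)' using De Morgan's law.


U = {1, 2, 3, 4, 5, 6, 7, 8, 9, 10, 11}
A = {2, 4, 8, 10}, B = {1, 3, 9, 10}
A ∪ B = {1, 2, 3, 4, 8, 9, 10}
(A ∪ B)' = U \ (A ∪ B) = {5, 6, 7, 11}
Verification via A' ∩ B': A' = {1, 3, 5, 6, 7, 9, 11}, B' = {2, 4, 5, 6, 7, 8, 11}
A' ∩ B' = {5, 6, 7, 11} ✓

{5, 6, 7, 11}


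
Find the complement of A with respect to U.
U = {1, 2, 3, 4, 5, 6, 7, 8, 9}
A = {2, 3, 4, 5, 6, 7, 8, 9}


Universal set U = {1, 2, 3, 4, 5, 6, 7, 8, 9}
Set A = {2, 3, 4, 5, 6, 7, 8, 9}
A' = U \ A = elements in U but not in A
Checking each element of U:
1 (not in A, include), 2 (in A, exclude), 3 (in A, exclude), 4 (in A, exclude), 5 (in A, exclude), 6 (in A, exclude), 7 (in A, exclude), 8 (in A, exclude), 9 (in A, exclude)
A' = {1}

{1}


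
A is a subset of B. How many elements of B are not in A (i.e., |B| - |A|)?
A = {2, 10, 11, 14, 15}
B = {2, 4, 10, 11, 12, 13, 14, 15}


Set A = {2, 10, 11, 14, 15}, |A| = 5
Set B = {2, 4, 10, 11, 12, 13, 14, 15}, |B| = 8
Since A ⊆ B: B \ A = {4, 12, 13}
|B| - |A| = 8 - 5 = 3

3


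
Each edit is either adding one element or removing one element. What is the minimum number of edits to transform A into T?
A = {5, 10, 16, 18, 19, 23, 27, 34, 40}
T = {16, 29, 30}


Set A = {5, 10, 16, 18, 19, 23, 27, 34, 40}
Set T = {16, 29, 30}
Elements to remove from A (in A, not in T): {5, 10, 18, 19, 23, 27, 34, 40} → 8 removals
Elements to add to A (in T, not in A): {29, 30} → 2 additions
Total edits = 8 + 2 = 10

10


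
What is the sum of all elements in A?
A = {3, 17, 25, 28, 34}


Set A = {3, 17, 25, 28, 34}
Sum = 3 + 17 + 25 + 28 + 34 = 107

107


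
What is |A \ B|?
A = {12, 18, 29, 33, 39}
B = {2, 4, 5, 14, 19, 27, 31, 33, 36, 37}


Set A = {12, 18, 29, 33, 39}
Set B = {2, 4, 5, 14, 19, 27, 31, 33, 36, 37}
A \ B = {12, 18, 29, 39}
|A \ B| = 4

4


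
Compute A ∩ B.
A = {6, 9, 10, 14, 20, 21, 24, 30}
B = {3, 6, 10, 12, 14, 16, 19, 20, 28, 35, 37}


Set A = {6, 9, 10, 14, 20, 21, 24, 30}
Set B = {3, 6, 10, 12, 14, 16, 19, 20, 28, 35, 37}
A ∩ B includes only elements in both sets.
Check each element of A against B:
6 ✓, 9 ✗, 10 ✓, 14 ✓, 20 ✓, 21 ✗, 24 ✗, 30 ✗
A ∩ B = {6, 10, 14, 20}

{6, 10, 14, 20}


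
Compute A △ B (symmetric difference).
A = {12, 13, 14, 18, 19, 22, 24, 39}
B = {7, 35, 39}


Set A = {12, 13, 14, 18, 19, 22, 24, 39}
Set B = {7, 35, 39}
A △ B = (A \ B) ∪ (B \ A)
Elements in A but not B: {12, 13, 14, 18, 19, 22, 24}
Elements in B but not A: {7, 35}
A △ B = {7, 12, 13, 14, 18, 19, 22, 24, 35}

{7, 12, 13, 14, 18, 19, 22, 24, 35}


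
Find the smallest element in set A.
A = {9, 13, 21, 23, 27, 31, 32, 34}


Set A = {9, 13, 21, 23, 27, 31, 32, 34}
Elements in ascending order: 9, 13, 21, 23, 27, 31, 32, 34
The smallest element is 9.

9


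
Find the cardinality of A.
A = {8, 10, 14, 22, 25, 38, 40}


Set A = {8, 10, 14, 22, 25, 38, 40}
Listing elements: 8, 10, 14, 22, 25, 38, 40
Counting: 7 elements
|A| = 7

7


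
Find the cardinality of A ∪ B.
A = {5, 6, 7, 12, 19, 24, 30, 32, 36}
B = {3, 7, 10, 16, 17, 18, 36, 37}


Set A = {5, 6, 7, 12, 19, 24, 30, 32, 36}, |A| = 9
Set B = {3, 7, 10, 16, 17, 18, 36, 37}, |B| = 8
A ∩ B = {7, 36}, |A ∩ B| = 2
|A ∪ B| = |A| + |B| - |A ∩ B| = 9 + 8 - 2 = 15

15


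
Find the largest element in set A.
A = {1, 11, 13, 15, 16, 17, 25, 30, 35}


Set A = {1, 11, 13, 15, 16, 17, 25, 30, 35}
Elements in ascending order: 1, 11, 13, 15, 16, 17, 25, 30, 35
The largest element is 35.

35


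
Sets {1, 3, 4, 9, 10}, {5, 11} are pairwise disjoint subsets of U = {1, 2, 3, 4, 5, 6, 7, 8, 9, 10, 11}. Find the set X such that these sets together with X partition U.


U = {1, 2, 3, 4, 5, 6, 7, 8, 9, 10, 11}
Shown blocks: {1, 3, 4, 9, 10}, {5, 11}
A partition's blocks are pairwise disjoint and cover U, so the missing block = U \ (union of shown blocks).
Union of shown blocks: {1, 3, 4, 5, 9, 10, 11}
Missing block = U \ (union) = {2, 6, 7, 8}

{2, 6, 7, 8}


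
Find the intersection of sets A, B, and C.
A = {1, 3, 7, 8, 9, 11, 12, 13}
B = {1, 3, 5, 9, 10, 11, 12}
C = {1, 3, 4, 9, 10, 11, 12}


Set A = {1, 3, 7, 8, 9, 11, 12, 13}
Set B = {1, 3, 5, 9, 10, 11, 12}
Set C = {1, 3, 4, 9, 10, 11, 12}
First, A ∩ B = {1, 3, 9, 11, 12}
Then, (A ∩ B) ∩ C = {1, 3, 9, 11, 12}

{1, 3, 9, 11, 12}


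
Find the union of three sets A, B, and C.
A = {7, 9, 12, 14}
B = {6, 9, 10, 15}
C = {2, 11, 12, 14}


Set A = {7, 9, 12, 14}
Set B = {6, 9, 10, 15}
Set C = {2, 11, 12, 14}
First, A ∪ B = {6, 7, 9, 10, 12, 14, 15}
Then, (A ∪ B) ∪ C = {2, 6, 7, 9, 10, 11, 12, 14, 15}

{2, 6, 7, 9, 10, 11, 12, 14, 15}


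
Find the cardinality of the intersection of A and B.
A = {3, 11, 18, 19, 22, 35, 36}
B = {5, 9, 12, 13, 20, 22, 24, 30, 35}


Set A = {3, 11, 18, 19, 22, 35, 36}
Set B = {5, 9, 12, 13, 20, 22, 24, 30, 35}
A ∩ B = {22, 35}
|A ∩ B| = 2

2


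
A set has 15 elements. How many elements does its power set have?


The set has 15 elements.
The power set contains all possible subsets.
|P(A)| = 2^|A| = 2^15 = 32768

32768


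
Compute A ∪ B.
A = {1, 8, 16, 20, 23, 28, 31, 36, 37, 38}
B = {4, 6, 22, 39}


Set A = {1, 8, 16, 20, 23, 28, 31, 36, 37, 38}
Set B = {4, 6, 22, 39}
A ∪ B includes all elements in either set.
Elements from A: {1, 8, 16, 20, 23, 28, 31, 36, 37, 38}
Elements from B not already included: {4, 6, 22, 39}
A ∪ B = {1, 4, 6, 8, 16, 20, 22, 23, 28, 31, 36, 37, 38, 39}

{1, 4, 6, 8, 16, 20, 22, 23, 28, 31, 36, 37, 38, 39}


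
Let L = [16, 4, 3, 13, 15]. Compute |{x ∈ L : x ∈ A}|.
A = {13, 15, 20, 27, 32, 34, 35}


Set A = {13, 15, 20, 27, 32, 34, 35}
Candidates: [16, 4, 3, 13, 15]
Check each candidate:
16 ∉ A, 4 ∉ A, 3 ∉ A, 13 ∈ A, 15 ∈ A
Count of candidates in A: 2

2


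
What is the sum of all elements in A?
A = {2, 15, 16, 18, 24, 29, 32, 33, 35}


Set A = {2, 15, 16, 18, 24, 29, 32, 33, 35}
Sum = 2 + 15 + 16 + 18 + 24 + 29 + 32 + 33 + 35 = 204

204


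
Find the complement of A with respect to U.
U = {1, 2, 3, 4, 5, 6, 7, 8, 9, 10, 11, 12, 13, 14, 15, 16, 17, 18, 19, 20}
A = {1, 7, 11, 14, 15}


Universal set U = {1, 2, 3, 4, 5, 6, 7, 8, 9, 10, 11, 12, 13, 14, 15, 16, 17, 18, 19, 20}
Set A = {1, 7, 11, 14, 15}
A' = U \ A = elements in U but not in A
Checking each element of U:
1 (in A, exclude), 2 (not in A, include), 3 (not in A, include), 4 (not in A, include), 5 (not in A, include), 6 (not in A, include), 7 (in A, exclude), 8 (not in A, include), 9 (not in A, include), 10 (not in A, include), 11 (in A, exclude), 12 (not in A, include), 13 (not in A, include), 14 (in A, exclude), 15 (in A, exclude), 16 (not in A, include), 17 (not in A, include), 18 (not in A, include), 19 (not in A, include), 20 (not in A, include)
A' = {2, 3, 4, 5, 6, 8, 9, 10, 12, 13, 16, 17, 18, 19, 20}

{2, 3, 4, 5, 6, 8, 9, 10, 12, 13, 16, 17, 18, 19, 20}


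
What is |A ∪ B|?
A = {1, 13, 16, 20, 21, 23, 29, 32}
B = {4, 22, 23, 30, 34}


Set A = {1, 13, 16, 20, 21, 23, 29, 32}, |A| = 8
Set B = {4, 22, 23, 30, 34}, |B| = 5
A ∩ B = {23}, |A ∩ B| = 1
|A ∪ B| = |A| + |B| - |A ∩ B| = 8 + 5 - 1 = 12

12


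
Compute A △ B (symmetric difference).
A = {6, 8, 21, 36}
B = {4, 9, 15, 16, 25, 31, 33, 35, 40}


Set A = {6, 8, 21, 36}
Set B = {4, 9, 15, 16, 25, 31, 33, 35, 40}
A △ B = (A \ B) ∪ (B \ A)
Elements in A but not B: {6, 8, 21, 36}
Elements in B but not A: {4, 9, 15, 16, 25, 31, 33, 35, 40}
A △ B = {4, 6, 8, 9, 15, 16, 21, 25, 31, 33, 35, 36, 40}

{4, 6, 8, 9, 15, 16, 21, 25, 31, 33, 35, 36, 40}


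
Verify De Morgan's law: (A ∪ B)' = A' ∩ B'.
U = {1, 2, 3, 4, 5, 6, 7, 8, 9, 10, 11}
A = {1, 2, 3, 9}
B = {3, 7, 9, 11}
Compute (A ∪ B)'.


U = {1, 2, 3, 4, 5, 6, 7, 8, 9, 10, 11}
A = {1, 2, 3, 9}, B = {3, 7, 9, 11}
A ∪ B = {1, 2, 3, 7, 9, 11}
(A ∪ B)' = U \ (A ∪ B) = {4, 5, 6, 8, 10}
Verification via A' ∩ B': A' = {4, 5, 6, 7, 8, 10, 11}, B' = {1, 2, 4, 5, 6, 8, 10}
A' ∩ B' = {4, 5, 6, 8, 10} ✓

{4, 5, 6, 8, 10}


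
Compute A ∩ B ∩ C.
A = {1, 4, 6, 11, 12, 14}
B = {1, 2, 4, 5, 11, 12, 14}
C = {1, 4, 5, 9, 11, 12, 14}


Set A = {1, 4, 6, 11, 12, 14}
Set B = {1, 2, 4, 5, 11, 12, 14}
Set C = {1, 4, 5, 9, 11, 12, 14}
First, A ∩ B = {1, 4, 11, 12, 14}
Then, (A ∩ B) ∩ C = {1, 4, 11, 12, 14}

{1, 4, 11, 12, 14}


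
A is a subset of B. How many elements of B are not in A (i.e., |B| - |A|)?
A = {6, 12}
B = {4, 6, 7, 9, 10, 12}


Set A = {6, 12}, |A| = 2
Set B = {4, 6, 7, 9, 10, 12}, |B| = 6
Since A ⊆ B: B \ A = {4, 7, 9, 10}
|B| - |A| = 6 - 2 = 4

4


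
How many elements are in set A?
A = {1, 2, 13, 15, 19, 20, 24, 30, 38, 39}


Set A = {1, 2, 13, 15, 19, 20, 24, 30, 38, 39}
Listing elements: 1, 2, 13, 15, 19, 20, 24, 30, 38, 39
Counting: 10 elements
|A| = 10

10


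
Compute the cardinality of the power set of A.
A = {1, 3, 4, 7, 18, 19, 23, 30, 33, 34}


Set A = {1, 3, 4, 7, 18, 19, 23, 30, 33, 34}
|A| = 10
The power set P(A) contains all subsets of A.
|P(A)| = 2^|A| = 2^10 = 1024

1024


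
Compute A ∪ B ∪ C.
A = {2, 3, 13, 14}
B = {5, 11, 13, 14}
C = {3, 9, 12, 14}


Set A = {2, 3, 13, 14}
Set B = {5, 11, 13, 14}
Set C = {3, 9, 12, 14}
First, A ∪ B = {2, 3, 5, 11, 13, 14}
Then, (A ∪ B) ∪ C = {2, 3, 5, 9, 11, 12, 13, 14}

{2, 3, 5, 9, 11, 12, 13, 14}


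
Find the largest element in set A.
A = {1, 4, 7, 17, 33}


Set A = {1, 4, 7, 17, 33}
Elements in ascending order: 1, 4, 7, 17, 33
The largest element is 33.

33


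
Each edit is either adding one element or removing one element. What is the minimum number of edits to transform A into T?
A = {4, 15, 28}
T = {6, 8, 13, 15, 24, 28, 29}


Set A = {4, 15, 28}
Set T = {6, 8, 13, 15, 24, 28, 29}
Elements to remove from A (in A, not in T): {4} → 1 removals
Elements to add to A (in T, not in A): {6, 8, 13, 24, 29} → 5 additions
Total edits = 1 + 5 = 6

6


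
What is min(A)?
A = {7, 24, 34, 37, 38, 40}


Set A = {7, 24, 34, 37, 38, 40}
Elements in ascending order: 7, 24, 34, 37, 38, 40
The smallest element is 7.

7


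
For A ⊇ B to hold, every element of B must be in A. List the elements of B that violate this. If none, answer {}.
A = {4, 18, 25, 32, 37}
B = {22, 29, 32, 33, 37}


Set A = {4, 18, 25, 32, 37}
Set B = {22, 29, 32, 33, 37}
Check each element of B against A:
22 ∉ A (include), 29 ∉ A (include), 32 ∈ A, 33 ∉ A (include), 37 ∈ A
Elements of B not in A: {22, 29, 33}

{22, 29, 33}


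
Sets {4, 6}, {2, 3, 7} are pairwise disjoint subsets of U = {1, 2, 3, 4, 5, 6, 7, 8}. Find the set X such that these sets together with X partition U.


U = {1, 2, 3, 4, 5, 6, 7, 8}
Shown blocks: {4, 6}, {2, 3, 7}
A partition's blocks are pairwise disjoint and cover U, so the missing block = U \ (union of shown blocks).
Union of shown blocks: {2, 3, 4, 6, 7}
Missing block = U \ (union) = {1, 5, 8}

{1, 5, 8}


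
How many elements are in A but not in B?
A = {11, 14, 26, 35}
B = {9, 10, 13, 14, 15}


Set A = {11, 14, 26, 35}
Set B = {9, 10, 13, 14, 15}
A \ B = {11, 26, 35}
|A \ B| = 3

3


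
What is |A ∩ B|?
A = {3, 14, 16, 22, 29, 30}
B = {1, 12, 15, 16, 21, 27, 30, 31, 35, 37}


Set A = {3, 14, 16, 22, 29, 30}
Set B = {1, 12, 15, 16, 21, 27, 30, 31, 35, 37}
A ∩ B = {16, 30}
|A ∩ B| = 2

2


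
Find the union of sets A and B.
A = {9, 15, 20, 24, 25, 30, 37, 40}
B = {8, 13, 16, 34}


Set A = {9, 15, 20, 24, 25, 30, 37, 40}
Set B = {8, 13, 16, 34}
A ∪ B includes all elements in either set.
Elements from A: {9, 15, 20, 24, 25, 30, 37, 40}
Elements from B not already included: {8, 13, 16, 34}
A ∪ B = {8, 9, 13, 15, 16, 20, 24, 25, 30, 34, 37, 40}

{8, 9, 13, 15, 16, 20, 24, 25, 30, 34, 37, 40}


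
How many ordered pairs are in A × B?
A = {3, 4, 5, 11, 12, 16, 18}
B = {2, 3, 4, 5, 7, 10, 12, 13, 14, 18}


Set A = {3, 4, 5, 11, 12, 16, 18} has 7 elements.
Set B = {2, 3, 4, 5, 7, 10, 12, 13, 14, 18} has 10 elements.
|A × B| = |A| × |B| = 7 × 10 = 70

70


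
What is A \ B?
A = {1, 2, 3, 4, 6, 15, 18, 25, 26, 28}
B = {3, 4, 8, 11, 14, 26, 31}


Set A = {1, 2, 3, 4, 6, 15, 18, 25, 26, 28}
Set B = {3, 4, 8, 11, 14, 26, 31}
A \ B includes elements in A that are not in B.
Check each element of A:
1 (not in B, keep), 2 (not in B, keep), 3 (in B, remove), 4 (in B, remove), 6 (not in B, keep), 15 (not in B, keep), 18 (not in B, keep), 25 (not in B, keep), 26 (in B, remove), 28 (not in B, keep)
A \ B = {1, 2, 6, 15, 18, 25, 28}

{1, 2, 6, 15, 18, 25, 28}


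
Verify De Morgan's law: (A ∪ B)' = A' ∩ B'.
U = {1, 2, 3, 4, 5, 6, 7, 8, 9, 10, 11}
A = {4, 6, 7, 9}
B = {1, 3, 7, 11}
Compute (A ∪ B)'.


U = {1, 2, 3, 4, 5, 6, 7, 8, 9, 10, 11}
A = {4, 6, 7, 9}, B = {1, 3, 7, 11}
A ∪ B = {1, 3, 4, 6, 7, 9, 11}
(A ∪ B)' = U \ (A ∪ B) = {2, 5, 8, 10}
Verification via A' ∩ B': A' = {1, 2, 3, 5, 8, 10, 11}, B' = {2, 4, 5, 6, 8, 9, 10}
A' ∩ B' = {2, 5, 8, 10} ✓

{2, 5, 8, 10}
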